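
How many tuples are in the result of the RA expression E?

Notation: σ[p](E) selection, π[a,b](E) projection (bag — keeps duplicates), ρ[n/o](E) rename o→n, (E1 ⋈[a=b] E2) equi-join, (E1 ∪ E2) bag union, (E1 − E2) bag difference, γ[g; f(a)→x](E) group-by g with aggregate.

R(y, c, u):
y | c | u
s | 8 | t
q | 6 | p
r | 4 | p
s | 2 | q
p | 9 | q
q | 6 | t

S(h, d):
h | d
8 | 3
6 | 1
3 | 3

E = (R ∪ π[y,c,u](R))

Row counts bottom-up:
  R → 6
  R → 6
  π[y,c,u](R) → 6
  (R ∪ π[y,c,u](R)) → 12

|E| = 12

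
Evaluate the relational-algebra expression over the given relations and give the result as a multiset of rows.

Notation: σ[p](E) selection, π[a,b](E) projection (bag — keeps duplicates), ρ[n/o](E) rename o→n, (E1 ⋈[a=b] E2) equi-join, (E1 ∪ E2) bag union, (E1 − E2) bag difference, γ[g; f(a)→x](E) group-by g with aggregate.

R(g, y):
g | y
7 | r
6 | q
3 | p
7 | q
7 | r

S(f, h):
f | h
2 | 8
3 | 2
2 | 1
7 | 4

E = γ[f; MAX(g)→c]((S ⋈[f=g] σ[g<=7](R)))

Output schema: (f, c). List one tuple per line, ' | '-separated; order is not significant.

Per-node cardinality:
  S → 4
  R → 5
  σ[g<=7](R) → 5
  (S ⋈[f=g] σ[g<=7](R)) → 4
  γ[f; MAX(g)→c]((S ⋈[f=g] σ[g<=7](R))) → 2

== RESULT ==
f | c
3 | 3
7 | 7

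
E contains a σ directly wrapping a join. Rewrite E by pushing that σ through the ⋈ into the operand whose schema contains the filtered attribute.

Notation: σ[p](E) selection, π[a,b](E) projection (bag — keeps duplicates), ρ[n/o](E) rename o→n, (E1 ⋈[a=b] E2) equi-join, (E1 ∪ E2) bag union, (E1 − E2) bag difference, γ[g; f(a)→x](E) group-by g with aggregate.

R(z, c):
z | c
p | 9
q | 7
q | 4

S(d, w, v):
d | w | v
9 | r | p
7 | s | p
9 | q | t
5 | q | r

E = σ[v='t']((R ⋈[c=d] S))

σ filters on v, owned by the right side.
E' = (R ⋈[c=d] σ[v='t'](S))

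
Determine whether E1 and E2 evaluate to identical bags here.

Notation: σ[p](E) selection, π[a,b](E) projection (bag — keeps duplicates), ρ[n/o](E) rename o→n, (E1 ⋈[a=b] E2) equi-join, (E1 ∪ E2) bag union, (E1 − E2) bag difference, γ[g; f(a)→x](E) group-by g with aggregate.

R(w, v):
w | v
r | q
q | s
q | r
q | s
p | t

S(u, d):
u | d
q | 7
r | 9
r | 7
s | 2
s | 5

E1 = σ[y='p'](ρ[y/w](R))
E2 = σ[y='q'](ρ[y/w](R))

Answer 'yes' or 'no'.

E1 stepwise |·|:
  R → 5
  ρ[y/w](R) → 5
  σ[y='p'](ρ[y/w](R)) → 1
E2 stepwise |·|:
  R → 5
  ρ[y/w](R) → 5
  σ[y='q'](ρ[y/w](R)) → 3

E1 result:
y | v
p | t
E2 result:
y | v
q | r
q | s
q | s
Witness: ('q', 's') appears 0× in E1 but 2× in E2.

no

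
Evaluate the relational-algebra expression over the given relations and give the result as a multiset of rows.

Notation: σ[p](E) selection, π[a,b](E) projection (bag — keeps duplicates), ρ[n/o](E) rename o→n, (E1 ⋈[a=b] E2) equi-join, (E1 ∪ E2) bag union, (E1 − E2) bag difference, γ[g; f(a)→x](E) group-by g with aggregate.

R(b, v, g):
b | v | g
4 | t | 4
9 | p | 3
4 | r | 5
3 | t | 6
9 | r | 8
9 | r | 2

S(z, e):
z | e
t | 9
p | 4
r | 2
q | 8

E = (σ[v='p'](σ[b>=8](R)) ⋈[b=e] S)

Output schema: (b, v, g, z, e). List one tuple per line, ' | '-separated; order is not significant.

Per-node cardinality:
  R → 6
  σ[b>=8](R) → 3
  σ[v='p'](σ[b>=8](R)) → 1
  S → 4
  (σ[v='p'](σ[b>=8](R)) ⋈[b=e] S) → 1

== RESULT ==
b | v | g | z | e
9 | p | 3 | t | 9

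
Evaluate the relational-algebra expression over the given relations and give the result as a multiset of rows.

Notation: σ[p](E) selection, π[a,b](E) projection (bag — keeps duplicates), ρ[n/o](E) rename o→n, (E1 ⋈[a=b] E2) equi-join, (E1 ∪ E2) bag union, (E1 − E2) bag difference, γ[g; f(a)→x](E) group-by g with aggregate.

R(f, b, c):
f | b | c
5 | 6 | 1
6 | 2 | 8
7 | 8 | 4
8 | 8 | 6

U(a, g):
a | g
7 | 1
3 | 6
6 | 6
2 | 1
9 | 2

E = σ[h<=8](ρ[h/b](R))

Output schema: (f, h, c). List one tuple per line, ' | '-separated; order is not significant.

Stepwise |·|:
  R → 4
  ρ[h/b](R) → 4
  σ[h<=8](ρ[h/b](R)) → 4

== RESULT ==
f | h | c
5 | 6 | 1
6 | 2 | 8
7 | 8 | 4
8 | 8 | 6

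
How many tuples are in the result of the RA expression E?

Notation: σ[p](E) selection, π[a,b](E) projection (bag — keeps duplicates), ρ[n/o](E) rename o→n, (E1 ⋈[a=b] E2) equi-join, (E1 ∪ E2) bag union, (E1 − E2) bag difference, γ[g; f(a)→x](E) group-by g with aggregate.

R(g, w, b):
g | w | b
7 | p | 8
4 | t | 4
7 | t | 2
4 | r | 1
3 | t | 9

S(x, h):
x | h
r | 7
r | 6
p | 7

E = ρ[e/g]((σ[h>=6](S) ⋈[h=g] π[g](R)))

Subexpression sizes:
  S → 3
  σ[h>=6](S) → 3
  R → 5
  π[g](R) → 5
  (σ[h>=6](S) ⋈[h=g] π[g](R)) → 4
  ρ[e/g]((σ[h>=6](S) ⋈[h=g] π[g](R))) → 4

|E| = 4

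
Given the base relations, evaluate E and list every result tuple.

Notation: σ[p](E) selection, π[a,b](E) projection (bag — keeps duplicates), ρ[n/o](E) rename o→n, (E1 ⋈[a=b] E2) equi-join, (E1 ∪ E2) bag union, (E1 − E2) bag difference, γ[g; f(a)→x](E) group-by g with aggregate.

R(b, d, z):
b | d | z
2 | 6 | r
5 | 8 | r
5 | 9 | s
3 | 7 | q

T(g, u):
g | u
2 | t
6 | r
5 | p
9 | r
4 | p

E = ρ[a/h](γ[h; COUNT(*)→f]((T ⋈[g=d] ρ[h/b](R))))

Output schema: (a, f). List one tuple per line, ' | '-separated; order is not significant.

Row counts bottom-up:
  T → 5
  R → 4
  ρ[h/b](R) → 4
  (T ⋈[g=d] ρ[h/b](R)) → 2
  γ[h; COUNT(*)→f]((T ⋈[g=d] ρ[h/b](R))) → 2
  ρ[a/h](γ[h; COUNT(*)→f]((T ⋈[g=d] ρ[h/b](R)))) → 2

== RESULT ==
a | f
2 | 1
5 | 1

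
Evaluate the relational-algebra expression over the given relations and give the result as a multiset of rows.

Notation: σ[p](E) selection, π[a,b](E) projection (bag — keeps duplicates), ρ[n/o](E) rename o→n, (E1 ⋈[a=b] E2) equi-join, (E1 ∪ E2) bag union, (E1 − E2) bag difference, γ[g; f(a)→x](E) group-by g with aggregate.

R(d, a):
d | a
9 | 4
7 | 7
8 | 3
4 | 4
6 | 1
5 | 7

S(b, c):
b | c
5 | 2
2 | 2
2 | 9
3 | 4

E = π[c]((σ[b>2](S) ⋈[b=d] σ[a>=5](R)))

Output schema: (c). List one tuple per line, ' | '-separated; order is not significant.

Stepwise |·|:
  S → 4
  σ[b>2](S) → 2
  R → 6
  σ[a>=5](R) → 2
  (σ[b>2](S) ⋈[b=d] σ[a>=5](R)) → 1
  π[c]((σ[b>2](S) ⋈[b=d] σ[a>=5](R))) → 1

== RESULT ==
c
2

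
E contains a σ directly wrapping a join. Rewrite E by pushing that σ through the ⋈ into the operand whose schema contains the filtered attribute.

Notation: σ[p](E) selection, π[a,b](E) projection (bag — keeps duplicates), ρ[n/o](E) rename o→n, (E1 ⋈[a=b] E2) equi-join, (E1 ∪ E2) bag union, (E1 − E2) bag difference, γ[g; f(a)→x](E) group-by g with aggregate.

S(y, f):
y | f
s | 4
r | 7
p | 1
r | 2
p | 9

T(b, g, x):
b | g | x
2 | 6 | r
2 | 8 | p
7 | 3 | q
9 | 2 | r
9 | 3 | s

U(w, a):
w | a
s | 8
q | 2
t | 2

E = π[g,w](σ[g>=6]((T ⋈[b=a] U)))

σ filters on g, owned by the left side.
E' = π[g,w]((σ[g>=6](T) ⋈[b=a] U))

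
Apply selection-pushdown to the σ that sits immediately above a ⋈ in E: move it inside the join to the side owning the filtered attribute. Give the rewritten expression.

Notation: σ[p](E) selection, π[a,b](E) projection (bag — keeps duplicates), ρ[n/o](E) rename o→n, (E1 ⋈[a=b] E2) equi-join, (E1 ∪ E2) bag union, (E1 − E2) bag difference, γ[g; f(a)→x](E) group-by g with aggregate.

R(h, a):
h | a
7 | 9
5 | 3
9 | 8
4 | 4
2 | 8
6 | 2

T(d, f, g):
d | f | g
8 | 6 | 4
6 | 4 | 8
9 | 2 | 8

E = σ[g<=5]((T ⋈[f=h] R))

σ filters on g, owned by the left side.
E' = (σ[g<=5](T) ⋈[f=h] R)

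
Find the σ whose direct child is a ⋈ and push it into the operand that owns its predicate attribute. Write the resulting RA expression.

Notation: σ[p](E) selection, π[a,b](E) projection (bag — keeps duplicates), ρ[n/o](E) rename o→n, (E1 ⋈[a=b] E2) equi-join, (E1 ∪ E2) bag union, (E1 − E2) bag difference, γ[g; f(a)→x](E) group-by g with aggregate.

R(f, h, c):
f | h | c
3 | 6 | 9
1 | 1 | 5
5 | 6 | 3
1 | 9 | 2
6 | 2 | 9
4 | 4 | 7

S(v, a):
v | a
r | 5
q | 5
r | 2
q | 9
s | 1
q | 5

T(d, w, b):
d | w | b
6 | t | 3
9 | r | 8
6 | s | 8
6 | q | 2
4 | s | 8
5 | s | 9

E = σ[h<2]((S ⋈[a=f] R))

σ filters on h, owned by the right side.
E' = (S ⋈[a=f] σ[h<2](R))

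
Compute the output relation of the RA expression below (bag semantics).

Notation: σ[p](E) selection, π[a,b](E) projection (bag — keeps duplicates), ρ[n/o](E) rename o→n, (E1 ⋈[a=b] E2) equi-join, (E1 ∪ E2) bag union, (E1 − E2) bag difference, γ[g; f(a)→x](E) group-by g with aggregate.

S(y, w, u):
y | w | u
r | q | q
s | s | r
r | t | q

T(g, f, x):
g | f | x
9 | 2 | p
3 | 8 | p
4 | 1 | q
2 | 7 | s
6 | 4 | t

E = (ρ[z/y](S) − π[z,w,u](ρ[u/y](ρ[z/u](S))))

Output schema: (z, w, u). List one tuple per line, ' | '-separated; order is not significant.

Per-node cardinality:
  S → 3
  ρ[z/y](S) → 3
  S → 3
  ρ[z/u](S) → 3
  ρ[u/y](ρ[z/u](S)) → 3
  π[z,w,u](ρ[u/y](ρ[z/u](S))) → 3
  (ρ[z/y](S) − π[z,w,u](ρ[u/y](ρ[z/u](S)))) → 3

== RESULT ==
z | w | u
r | q | q
r | t | q
s | s | r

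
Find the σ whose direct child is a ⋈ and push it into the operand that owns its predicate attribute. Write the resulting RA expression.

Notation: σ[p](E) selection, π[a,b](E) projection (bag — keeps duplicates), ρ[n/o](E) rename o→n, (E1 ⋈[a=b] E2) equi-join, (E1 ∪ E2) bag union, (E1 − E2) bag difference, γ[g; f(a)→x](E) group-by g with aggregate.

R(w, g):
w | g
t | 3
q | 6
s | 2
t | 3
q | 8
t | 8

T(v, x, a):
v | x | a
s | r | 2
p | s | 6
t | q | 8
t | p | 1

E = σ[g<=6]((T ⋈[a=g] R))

σ filters on g, owned by the right side.
E' = (T ⋈[a=g] σ[g<=6](R))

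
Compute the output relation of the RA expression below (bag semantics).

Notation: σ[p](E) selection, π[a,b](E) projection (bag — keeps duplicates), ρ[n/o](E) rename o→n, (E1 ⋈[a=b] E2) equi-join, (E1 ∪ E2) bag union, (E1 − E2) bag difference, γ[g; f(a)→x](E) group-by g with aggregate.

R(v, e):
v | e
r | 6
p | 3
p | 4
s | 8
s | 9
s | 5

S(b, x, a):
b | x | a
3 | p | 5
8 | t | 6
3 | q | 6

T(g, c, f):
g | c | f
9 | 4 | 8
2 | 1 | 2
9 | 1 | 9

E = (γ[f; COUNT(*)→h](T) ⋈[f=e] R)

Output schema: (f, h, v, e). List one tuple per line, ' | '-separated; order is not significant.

Subexpression sizes:
  T → 3
  γ[f; COUNT(*)→h](T) → 3
  R → 6
  (γ[f; COUNT(*)→h](T) ⋈[f=e] R) → 2

== RESULT ==
f | h | v | e
8 | 1 | s | 8
9 | 1 | s | 9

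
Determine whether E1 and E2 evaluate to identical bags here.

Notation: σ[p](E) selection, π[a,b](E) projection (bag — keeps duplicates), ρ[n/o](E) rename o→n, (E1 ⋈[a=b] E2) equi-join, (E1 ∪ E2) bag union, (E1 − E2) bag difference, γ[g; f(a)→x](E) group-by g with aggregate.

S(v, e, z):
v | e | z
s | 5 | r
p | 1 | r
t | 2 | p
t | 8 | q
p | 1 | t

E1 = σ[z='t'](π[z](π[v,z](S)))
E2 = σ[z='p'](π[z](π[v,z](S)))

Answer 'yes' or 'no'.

E1 stepwise |·|:
  S → 5
  π[v,z](S) → 5
  π[z](π[v,z](S)) → 5
  σ[z='t'](π[z](π[v,z](S))) → 1
E2 stepwise |·|:
  S → 5
  π[v,z](S) → 5
  π[z](π[v,z](S)) → 5
  σ[z='p'](π[z](π[v,z](S))) → 1

E1 result:
z
t
E2 result:
z
p
Witness: ('p',) appears 0× in E1 but 1× in E2.

no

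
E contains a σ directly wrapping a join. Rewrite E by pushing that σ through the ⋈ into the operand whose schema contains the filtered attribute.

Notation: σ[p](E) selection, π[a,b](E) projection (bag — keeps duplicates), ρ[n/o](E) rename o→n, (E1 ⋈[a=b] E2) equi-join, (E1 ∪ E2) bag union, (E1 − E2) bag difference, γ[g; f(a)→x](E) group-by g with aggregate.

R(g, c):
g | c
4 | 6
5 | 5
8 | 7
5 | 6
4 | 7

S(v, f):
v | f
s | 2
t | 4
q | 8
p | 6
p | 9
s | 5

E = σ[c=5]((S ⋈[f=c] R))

σ filters on c, owned by the right side.
E' = (S ⋈[f=c] σ[c=5](R))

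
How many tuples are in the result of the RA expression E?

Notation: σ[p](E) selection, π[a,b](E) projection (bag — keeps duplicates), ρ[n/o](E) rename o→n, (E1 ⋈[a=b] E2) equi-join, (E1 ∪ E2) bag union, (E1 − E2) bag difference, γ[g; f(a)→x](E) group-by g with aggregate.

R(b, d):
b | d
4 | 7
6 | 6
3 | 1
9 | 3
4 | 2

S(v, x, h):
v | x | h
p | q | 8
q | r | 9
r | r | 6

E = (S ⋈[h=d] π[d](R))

Stepwise |·|:
  S → 3
  R → 5
  π[d](R) → 5
  (S ⋈[h=d] π[d](R)) → 1

|E| = 1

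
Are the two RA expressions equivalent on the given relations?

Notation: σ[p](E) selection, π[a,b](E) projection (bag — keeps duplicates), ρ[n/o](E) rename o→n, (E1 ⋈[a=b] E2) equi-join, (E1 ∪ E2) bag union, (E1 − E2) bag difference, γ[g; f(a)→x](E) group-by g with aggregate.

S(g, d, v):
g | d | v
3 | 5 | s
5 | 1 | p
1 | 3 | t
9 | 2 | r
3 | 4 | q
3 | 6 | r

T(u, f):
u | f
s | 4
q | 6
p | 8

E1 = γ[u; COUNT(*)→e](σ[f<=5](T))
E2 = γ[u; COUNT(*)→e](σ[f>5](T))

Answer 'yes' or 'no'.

E1 row counts bottom-up:
  T → 3
  σ[f<=5](T) → 1
  γ[u; COUNT(*)→e](σ[f<=5](T)) → 1
E2 row counts bottom-up:
  T → 3
  σ[f>5](T) → 2
  γ[u; COUNT(*)→e](σ[f>5](T)) → 2

E1 result:
u | e
s | 1
E2 result:
u | e
p | 1
q | 1
Witness: ('s', 1) appears 1× in E1 but 0× in E2.

no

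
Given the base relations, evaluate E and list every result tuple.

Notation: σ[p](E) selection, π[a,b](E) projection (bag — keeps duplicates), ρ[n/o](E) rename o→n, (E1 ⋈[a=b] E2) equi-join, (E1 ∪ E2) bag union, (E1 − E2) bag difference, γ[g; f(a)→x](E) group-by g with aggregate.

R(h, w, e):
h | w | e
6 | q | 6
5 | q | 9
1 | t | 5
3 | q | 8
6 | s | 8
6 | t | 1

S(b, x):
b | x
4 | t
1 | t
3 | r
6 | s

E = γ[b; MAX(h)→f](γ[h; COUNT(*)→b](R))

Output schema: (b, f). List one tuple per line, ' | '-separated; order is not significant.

Subexpression sizes:
  R → 6
  γ[h; COUNT(*)→b](R) → 4
  γ[b; MAX(h)→f](γ[h; COUNT(*)→b](R)) → 2

== RESULT ==
b | f
1 | 5
3 | 6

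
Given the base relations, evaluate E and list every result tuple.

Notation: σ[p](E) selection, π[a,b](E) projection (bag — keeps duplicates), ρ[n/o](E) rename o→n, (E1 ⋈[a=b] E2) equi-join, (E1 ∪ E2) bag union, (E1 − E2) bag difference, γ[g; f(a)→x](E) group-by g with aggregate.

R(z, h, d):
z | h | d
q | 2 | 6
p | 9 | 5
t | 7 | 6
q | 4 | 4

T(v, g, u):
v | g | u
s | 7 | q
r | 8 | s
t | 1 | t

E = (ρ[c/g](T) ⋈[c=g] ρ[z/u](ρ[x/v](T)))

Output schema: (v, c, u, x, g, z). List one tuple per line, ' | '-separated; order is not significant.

Subexpression sizes:
  T → 3
  ρ[c/g](T) → 3
  T → 3
  ρ[x/v](T) → 3
  ρ[z/u](ρ[x/v](T)) → 3
  (ρ[c/g](T) ⋈[c=g] ρ[z/u](ρ[x/v](T))) → 3

== RESULT ==
v | c | u | x | g | z
r | 8 | s | r | 8 | s
s | 7 | q | s | 7 | q
t | 1 | t | t | 1 | t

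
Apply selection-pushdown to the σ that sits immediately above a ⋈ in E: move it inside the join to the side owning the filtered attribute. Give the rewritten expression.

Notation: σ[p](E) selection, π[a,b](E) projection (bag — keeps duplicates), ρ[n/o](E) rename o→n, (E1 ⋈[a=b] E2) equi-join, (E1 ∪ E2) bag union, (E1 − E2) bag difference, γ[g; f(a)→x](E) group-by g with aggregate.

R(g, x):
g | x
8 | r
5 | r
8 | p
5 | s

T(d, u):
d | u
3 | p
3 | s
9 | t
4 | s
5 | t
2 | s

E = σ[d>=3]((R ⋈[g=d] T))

σ filters on d, owned by the right side.
E' = (R ⋈[g=d] σ[d>=3](T))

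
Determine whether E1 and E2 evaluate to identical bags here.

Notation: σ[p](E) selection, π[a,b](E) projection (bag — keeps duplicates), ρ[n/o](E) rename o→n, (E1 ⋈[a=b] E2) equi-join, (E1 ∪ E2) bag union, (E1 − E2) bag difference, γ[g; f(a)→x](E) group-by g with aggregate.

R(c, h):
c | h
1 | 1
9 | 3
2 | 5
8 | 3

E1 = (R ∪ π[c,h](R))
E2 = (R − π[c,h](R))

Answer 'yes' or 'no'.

E1 stepwise |·|:
  R → 4
  R → 4
  π[c,h](R) → 4
  (R ∪ π[c,h](R)) → 8
E2 stepwise |·|:
  R → 4
  R → 4
  π[c,h](R) → 4
  (R − π[c,h](R)) → 0

E1 result:
c | h
1 | 1
1 | 1
2 | 5
2 | 5
8 | 3
8 | 3
9 | 3
9 | 3
E2 result:
c | h
(0 rows)
Witness: (1, 1) appears 2× in E1 but 0× in E2.

no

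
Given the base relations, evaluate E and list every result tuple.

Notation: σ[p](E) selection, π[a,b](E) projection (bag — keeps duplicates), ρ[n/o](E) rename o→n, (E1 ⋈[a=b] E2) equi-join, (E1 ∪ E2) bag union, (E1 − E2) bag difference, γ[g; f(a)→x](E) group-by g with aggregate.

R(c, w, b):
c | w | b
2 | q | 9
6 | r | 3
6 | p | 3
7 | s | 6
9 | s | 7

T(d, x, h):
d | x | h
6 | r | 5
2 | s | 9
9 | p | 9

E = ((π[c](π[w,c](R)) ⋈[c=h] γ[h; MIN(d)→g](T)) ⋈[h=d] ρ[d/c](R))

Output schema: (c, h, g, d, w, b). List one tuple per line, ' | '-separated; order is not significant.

Stepwise |·|:
  R → 5
  π[w,c](R) → 5
  π[c](π[w,c](R)) → 5
  T → 3
  γ[h; MIN(d)→g](T) → 2
  (π[c](π[w,c](R)) ⋈[c=h] γ[h; MIN(d)→g](T)) → 1
  R → 5
  ρ[d/c](R) → 5
  ((π[c](π[w,c](R)) ⋈[c=h] γ[h; MIN(d)→g](T)) ⋈[h=d] ρ[d/c](R)) → 1

== RESULT ==
c | h | g | d | w | b
9 | 9 | 2 | 9 | s | 7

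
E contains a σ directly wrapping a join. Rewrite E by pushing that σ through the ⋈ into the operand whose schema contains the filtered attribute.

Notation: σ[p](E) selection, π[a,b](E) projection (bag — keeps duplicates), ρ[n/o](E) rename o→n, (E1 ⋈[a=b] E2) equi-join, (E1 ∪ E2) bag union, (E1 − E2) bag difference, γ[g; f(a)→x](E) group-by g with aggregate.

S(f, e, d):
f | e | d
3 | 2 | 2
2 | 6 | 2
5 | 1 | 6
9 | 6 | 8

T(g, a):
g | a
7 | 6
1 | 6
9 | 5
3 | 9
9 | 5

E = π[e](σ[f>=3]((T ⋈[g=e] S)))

σ filters on f, owned by the right side.
E' = π[e]((T ⋈[g=e] σ[f>=3](S)))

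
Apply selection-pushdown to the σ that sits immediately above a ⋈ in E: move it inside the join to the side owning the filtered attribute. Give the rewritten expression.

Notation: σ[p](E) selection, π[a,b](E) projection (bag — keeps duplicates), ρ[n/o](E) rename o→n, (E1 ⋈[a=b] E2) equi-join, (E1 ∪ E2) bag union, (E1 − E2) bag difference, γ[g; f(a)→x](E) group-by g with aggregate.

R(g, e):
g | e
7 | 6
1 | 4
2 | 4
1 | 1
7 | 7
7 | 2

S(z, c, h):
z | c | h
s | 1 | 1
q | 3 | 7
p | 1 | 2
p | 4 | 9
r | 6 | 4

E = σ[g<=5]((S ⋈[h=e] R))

σ filters on g, owned by the right side.
E' = (S ⋈[h=e] σ[g<=5](R))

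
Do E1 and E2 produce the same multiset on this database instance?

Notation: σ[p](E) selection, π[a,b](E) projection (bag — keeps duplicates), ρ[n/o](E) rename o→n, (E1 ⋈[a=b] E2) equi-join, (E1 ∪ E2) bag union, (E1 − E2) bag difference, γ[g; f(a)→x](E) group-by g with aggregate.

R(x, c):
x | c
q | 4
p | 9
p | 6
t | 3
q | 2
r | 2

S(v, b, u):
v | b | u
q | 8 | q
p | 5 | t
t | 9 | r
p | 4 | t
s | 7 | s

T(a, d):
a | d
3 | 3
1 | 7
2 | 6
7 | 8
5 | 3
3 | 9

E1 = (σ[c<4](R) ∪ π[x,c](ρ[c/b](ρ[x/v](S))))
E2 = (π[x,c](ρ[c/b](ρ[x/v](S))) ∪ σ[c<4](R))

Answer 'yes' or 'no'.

E1 row counts bottom-up:
  R → 6
  σ[c<4](R) → 3
  S → 5
  ρ[x/v](S) → 5
  ρ[c/b](ρ[x/v](S)) → 5
  π[x,c](ρ[c/b](ρ[x/v](S))) → 5
  (σ[c<4](R) ∪ π[x,c](ρ[c/b](ρ[x/v](S)))) → 8
E2 row counts bottom-up:
  S → 5
  ρ[x/v](S) → 5
  ρ[c/b](ρ[x/v](S)) → 5
  π[x,c](ρ[c/b](ρ[x/v](S))) → 5
  R → 6
  σ[c<4](R) → 3
  (π[x,c](ρ[c/b](ρ[x/v](S))) ∪ σ[c<4](R)) → 8

E1 and E2 produce the same multiset:
x | c
p | 4
p | 5
q | 2
q | 8
r | 2
s | 7
t | 3
t | 9

yes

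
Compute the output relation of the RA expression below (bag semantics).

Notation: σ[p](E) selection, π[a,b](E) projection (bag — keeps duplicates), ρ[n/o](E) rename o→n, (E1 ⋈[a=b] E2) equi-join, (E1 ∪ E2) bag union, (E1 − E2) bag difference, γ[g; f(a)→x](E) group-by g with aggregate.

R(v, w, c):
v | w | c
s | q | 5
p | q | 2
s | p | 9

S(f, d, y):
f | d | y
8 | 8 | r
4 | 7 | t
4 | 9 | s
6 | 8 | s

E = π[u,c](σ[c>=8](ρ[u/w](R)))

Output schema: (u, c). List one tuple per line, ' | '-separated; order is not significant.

Subexpression sizes:
  R → 3
  ρ[u/w](R) → 3
  σ[c>=8](ρ[u/w](R)) → 1
  π[u,c](σ[c>=8](ρ[u/w](R))) → 1

== RESULT ==
u | c
p | 9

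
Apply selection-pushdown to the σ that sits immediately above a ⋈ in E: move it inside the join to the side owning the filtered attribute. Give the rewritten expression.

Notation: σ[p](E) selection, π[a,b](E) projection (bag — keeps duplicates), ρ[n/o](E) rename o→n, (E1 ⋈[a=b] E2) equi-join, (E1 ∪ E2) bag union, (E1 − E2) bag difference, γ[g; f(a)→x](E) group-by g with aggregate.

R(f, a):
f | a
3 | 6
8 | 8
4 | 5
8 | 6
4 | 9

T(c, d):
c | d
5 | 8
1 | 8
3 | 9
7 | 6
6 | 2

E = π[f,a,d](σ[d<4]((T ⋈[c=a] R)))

σ filters on d, owned by the left side.
E' = π[f,a,d]((σ[d<4](T) ⋈[c=a] R))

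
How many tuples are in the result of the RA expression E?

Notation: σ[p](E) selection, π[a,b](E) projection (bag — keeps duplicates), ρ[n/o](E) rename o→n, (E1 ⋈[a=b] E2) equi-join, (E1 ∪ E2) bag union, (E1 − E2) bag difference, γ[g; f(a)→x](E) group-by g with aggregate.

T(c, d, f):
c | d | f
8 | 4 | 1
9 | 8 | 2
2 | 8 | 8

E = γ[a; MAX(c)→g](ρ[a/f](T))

Row counts bottom-up:
  T → 3
  ρ[a/f](T) → 3
  γ[a; MAX(c)→g](ρ[a/f](T)) → 3

|E| = 3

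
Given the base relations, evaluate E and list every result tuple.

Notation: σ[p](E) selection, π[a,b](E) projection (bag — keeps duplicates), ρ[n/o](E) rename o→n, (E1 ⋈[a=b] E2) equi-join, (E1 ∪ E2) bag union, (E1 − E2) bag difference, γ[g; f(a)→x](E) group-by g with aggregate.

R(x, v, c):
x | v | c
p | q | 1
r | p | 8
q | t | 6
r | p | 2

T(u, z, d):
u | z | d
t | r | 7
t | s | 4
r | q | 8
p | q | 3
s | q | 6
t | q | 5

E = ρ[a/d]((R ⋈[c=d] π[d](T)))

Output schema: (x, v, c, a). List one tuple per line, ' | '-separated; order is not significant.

Stepwise |·|:
  R → 4
  T → 6
  π[d](T) → 6
  (R ⋈[c=d] π[d](T)) → 2
  ρ[a/d]((R ⋈[c=d] π[d](T))) → 2

== RESULT ==
x | v | c | a
q | t | 6 | 6
r | p | 8 | 8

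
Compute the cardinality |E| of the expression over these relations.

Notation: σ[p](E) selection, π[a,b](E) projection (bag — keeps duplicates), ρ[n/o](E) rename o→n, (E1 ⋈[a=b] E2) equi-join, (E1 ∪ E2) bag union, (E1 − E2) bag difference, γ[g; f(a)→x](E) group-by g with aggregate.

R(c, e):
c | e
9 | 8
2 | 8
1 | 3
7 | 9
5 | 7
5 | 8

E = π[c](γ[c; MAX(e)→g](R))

Stepwise |·|:
  R → 6
  γ[c; MAX(e)→g](R) → 5
  π[c](γ[c; MAX(e)→g](R)) → 5

|E| = 5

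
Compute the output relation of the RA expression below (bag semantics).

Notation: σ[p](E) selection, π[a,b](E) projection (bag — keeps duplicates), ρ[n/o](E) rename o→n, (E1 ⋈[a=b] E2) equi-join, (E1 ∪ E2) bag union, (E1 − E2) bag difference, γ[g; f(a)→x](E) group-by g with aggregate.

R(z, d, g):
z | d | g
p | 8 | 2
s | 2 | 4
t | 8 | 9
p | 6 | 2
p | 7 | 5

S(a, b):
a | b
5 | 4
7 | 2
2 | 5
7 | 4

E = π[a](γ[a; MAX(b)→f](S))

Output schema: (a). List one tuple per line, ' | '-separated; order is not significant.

Per-node cardinality:
  S → 4
  γ[a; MAX(b)→f](S) → 3
  π[a](γ[a; MAX(b)→f](S)) → 3

== RESULT ==
a
2
5
7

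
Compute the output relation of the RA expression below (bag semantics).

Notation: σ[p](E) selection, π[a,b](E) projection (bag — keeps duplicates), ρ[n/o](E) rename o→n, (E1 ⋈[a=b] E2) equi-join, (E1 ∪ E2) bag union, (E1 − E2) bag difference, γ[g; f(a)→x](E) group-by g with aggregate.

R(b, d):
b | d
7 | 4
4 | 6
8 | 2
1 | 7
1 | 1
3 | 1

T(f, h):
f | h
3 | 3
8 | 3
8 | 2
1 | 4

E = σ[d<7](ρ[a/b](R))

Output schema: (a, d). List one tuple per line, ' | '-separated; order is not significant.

Subexpression sizes:
  R → 6
  ρ[a/b](R) → 6
  σ[d<7](ρ[a/b](R)) → 5

== RESULT ==
a | d
1 | 1
3 | 1
4 | 6
7 | 4
8 | 2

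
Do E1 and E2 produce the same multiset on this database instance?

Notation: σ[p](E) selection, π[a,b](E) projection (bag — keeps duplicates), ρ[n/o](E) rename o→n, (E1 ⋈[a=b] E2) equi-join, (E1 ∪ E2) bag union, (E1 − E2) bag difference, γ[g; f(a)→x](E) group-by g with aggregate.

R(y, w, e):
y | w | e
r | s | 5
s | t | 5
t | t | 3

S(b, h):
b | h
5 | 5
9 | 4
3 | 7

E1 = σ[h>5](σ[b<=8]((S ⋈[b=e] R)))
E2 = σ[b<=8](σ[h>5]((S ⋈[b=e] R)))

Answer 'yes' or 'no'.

E1 per-node cardinality:
  S → 3
  R → 3
  (S ⋈[b=e] R) → 3
  σ[b<=8]((S ⋈[b=e] R)) → 3
  σ[h>5](σ[b<=8]((S ⋈[b=e] R))) → 1
E2 per-node cardinality:
  S → 3
  R → 3
  (S ⋈[b=e] R) → 3
  σ[h>5]((S ⋈[b=e] R)) → 1
  σ[b<=8](σ[h>5]((S ⋈[b=e] R))) → 1

E1 and E2 produce the same multiset:
b | h | y | w | e
3 | 7 | t | t | 3

yes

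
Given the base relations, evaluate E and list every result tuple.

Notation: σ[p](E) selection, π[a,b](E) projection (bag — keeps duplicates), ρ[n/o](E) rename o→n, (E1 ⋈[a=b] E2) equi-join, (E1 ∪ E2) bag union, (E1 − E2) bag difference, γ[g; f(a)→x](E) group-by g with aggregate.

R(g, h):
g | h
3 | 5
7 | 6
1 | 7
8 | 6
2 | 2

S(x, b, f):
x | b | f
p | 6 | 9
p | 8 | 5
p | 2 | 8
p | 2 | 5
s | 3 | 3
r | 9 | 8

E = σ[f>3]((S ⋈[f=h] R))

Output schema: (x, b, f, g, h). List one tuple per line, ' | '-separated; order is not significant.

Per-node cardinality:
  S → 6
  R → 5
  (S ⋈[f=h] R) → 2
  σ[f>3]((S ⋈[f=h] R)) → 2

== RESULT ==
x | b | f | g | h
p | 2 | 5 | 3 | 5
p | 8 | 5 | 3 | 5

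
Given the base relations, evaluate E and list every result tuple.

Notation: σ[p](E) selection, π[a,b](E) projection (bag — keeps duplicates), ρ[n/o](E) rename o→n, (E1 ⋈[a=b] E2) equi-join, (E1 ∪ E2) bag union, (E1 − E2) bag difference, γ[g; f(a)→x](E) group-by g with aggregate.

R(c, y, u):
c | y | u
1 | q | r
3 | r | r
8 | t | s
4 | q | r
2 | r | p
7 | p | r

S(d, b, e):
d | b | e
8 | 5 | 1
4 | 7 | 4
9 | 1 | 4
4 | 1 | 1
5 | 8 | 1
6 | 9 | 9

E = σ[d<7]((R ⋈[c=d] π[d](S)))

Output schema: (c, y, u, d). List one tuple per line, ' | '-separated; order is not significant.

Stepwise |·|:
  R → 6
  S → 6
  π[d](S) → 6
  (R ⋈[c=d] π[d](S)) → 3
  σ[d<7]((R ⋈[c=d] π[d](S))) → 2

== RESULT ==
c | y | u | d
4 | q | r | 4
4 | q | r | 4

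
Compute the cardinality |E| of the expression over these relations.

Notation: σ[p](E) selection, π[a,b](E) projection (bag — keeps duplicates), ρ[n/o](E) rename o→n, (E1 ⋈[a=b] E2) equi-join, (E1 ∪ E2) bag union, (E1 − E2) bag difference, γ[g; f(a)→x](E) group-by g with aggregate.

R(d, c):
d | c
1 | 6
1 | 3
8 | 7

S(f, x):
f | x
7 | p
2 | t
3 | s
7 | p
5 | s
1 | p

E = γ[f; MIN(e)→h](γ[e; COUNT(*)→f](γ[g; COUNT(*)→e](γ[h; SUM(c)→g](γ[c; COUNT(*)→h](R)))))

Per-node cardinality:
  R → 3
  γ[c; COUNT(*)→h](R) → 3
  γ[h; SUM(c)→g](γ[c; COUNT(*)→h](R)) → 1
  γ[g; COUNT(*)→e](γ[h; SUM(c)→g](γ[c; COUNT(*)→h](R))) → 1
  γ[e; COUNT(*)→f](γ[g; COUNT(*)→e](γ[h; SUM(c)→g](γ[c; COUNT(*)→h](R)))) → 1
  γ[f; MIN(e)→h](γ[e; COUNT(*)→f](γ[g; COUNT(*)→e](γ[h; SUM(c)→g](γ[c; COUNT(*)→h](R))))) → 1

|E| = 1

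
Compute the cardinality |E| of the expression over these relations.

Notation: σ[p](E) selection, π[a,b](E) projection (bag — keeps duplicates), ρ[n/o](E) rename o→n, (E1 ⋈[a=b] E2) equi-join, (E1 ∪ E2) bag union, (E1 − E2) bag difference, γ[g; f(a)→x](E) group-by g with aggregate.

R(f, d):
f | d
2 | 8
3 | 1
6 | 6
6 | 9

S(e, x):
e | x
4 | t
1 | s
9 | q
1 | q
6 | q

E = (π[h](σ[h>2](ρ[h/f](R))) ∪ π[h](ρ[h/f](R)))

Subexpression sizes:
  R → 4
  ρ[h/f](R) → 4
  σ[h>2](ρ[h/f](R)) → 3
  π[h](σ[h>2](ρ[h/f](R))) → 3
  R → 4
  ρ[h/f](R) → 4
  π[h](ρ[h/f](R)) → 4
  (π[h](σ[h>2](ρ[h/f](R))) ∪ π[h](ρ[h/f](R))) → 7

|E| = 7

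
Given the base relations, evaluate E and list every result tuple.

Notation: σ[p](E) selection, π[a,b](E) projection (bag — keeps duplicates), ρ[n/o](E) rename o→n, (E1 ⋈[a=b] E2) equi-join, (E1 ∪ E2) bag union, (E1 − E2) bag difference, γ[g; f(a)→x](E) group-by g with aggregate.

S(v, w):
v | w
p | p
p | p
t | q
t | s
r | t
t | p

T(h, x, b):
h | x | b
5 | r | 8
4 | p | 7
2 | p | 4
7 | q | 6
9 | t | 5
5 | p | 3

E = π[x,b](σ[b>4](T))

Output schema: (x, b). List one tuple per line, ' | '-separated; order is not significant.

Subexpression sizes:
  T → 6
  σ[b>4](T) → 4
  π[x,b](σ[b>4](T)) → 4

== RESULT ==
x | b
p | 7
q | 6
r | 8
t | 5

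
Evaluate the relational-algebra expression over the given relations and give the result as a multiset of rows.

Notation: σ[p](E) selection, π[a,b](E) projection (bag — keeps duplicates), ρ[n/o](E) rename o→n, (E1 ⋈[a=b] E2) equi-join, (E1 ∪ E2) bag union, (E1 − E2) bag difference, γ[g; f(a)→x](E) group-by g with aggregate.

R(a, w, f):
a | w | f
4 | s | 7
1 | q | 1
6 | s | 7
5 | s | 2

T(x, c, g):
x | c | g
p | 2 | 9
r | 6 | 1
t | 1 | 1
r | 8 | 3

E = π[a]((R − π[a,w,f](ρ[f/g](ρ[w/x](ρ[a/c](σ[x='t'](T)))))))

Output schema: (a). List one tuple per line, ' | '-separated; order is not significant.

Stepwise |·|:
  R → 4
  T → 4
  σ[x='t'](T) → 1
  ρ[a/c](σ[x='t'](T)) → 1
  ρ[w/x](ρ[a/c](σ[x='t'](T))) → 1
  ρ[f/g](ρ[w/x](ρ[a/c](σ[x='t'](T)))) → 1
  π[a,w,f](ρ[f/g](ρ[w/x](ρ[a/c](σ[x='t'](T))))) → 1
  (R − π[a,w,f](ρ[f/g](ρ[w/x](ρ[a/c](σ[x='t'](T)))))) → 4
  π[a]((R − π[a,w,f](ρ[f/g](ρ[w/x](ρ[a/c](σ[x='t'](T))))))) → 4

== RESULT ==
a
1
4
5
6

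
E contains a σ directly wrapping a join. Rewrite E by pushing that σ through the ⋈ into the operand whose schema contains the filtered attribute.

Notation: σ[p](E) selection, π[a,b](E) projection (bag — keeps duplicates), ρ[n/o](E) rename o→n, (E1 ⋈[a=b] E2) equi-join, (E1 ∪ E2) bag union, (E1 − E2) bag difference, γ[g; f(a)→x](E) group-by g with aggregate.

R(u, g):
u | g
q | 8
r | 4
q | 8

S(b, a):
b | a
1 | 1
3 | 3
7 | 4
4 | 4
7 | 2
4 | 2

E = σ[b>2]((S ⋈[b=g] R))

σ filters on b, owned by the left side.
E' = (σ[b>2](S) ⋈[b=g] R)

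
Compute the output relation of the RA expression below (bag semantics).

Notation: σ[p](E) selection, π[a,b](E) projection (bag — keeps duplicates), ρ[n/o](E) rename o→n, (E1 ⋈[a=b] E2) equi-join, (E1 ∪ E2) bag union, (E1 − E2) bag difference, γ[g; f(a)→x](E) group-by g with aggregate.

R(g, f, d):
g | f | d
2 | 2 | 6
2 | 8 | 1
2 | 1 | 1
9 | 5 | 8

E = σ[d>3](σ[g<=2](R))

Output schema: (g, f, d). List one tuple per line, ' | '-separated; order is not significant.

Per-node cardinality:
  R → 4
  σ[g<=2](R) → 3
  σ[d>3](σ[g<=2](R)) → 1

== RESULT ==
g | f | d
2 | 2 | 6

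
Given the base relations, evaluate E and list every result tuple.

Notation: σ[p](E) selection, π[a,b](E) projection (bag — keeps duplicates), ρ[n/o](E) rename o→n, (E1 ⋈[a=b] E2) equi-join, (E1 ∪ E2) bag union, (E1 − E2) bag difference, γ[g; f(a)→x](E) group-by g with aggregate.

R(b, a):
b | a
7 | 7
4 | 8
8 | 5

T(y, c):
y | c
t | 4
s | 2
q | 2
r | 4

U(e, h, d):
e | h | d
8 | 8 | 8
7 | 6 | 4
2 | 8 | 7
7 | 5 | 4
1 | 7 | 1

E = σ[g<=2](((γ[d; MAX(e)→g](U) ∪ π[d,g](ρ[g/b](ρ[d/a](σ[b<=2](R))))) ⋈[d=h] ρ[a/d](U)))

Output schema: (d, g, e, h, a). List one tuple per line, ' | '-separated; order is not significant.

Row counts bottom-up:
  U → 5
  γ[d; MAX(e)→g](U) → 4
  R → 3
  σ[b<=2](R) → 0
  ρ[d/a](σ[b<=2](R)) → 0
  ρ[g/b](ρ[d/a](σ[b<=2](R))) → 0
  π[d,g](ρ[g/b](ρ[d/a](σ[b<=2](R)))) → 0
  (γ[d; MAX(e)→g](U) ∪ π[d,g](ρ[g/b](ρ[d/a](σ[b<=2](R))))) → 4
  U → 5
  ρ[a/d](U) → 5
  ((γ[d; MAX(e)→g](U) ∪ π[d,g](ρ[g/b](ρ[d/a](σ[b<=2](R))))) ⋈[d=h] ρ[a/d](U)) → 3
  σ[g<=2](((γ[d; MAX(e)→g](U) ∪ π[d,g](ρ[g/b](ρ[d/a](σ[b<=2](R))))) ⋈[d=h] ρ[a/d](U))) → 1

== RESULT ==
d | g | e | h | a
7 | 2 | 1 | 7 | 1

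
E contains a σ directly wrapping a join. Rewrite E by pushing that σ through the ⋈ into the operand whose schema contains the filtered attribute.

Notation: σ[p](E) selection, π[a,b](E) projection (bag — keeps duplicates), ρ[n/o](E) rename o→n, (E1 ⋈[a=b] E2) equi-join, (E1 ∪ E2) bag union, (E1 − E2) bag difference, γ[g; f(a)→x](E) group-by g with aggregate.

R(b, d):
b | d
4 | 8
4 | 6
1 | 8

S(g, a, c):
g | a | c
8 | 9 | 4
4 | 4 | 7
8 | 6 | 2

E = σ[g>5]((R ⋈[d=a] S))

σ filters on g, owned by the right side.
E' = (R ⋈[d=a] σ[g>5](S))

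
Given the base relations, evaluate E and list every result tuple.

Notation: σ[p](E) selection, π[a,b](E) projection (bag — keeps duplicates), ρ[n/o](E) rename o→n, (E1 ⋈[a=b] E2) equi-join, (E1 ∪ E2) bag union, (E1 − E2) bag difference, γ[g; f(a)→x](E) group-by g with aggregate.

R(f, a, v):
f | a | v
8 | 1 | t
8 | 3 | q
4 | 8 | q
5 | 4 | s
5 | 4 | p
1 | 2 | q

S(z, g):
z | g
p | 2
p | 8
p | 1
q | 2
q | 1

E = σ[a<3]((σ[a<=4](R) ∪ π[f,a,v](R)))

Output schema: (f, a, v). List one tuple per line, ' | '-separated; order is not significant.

Per-node cardinality:
  R → 6
  σ[a<=4](R) → 5
  R → 6
  π[f,a,v](R) → 6
  (σ[a<=4](R) ∪ π[f,a,v](R)) → 11
  σ[a<3]((σ[a<=4](R) ∪ π[f,a,v](R))) → 4

== RESULT ==
f | a | v
1 | 2 | q
1 | 2 | q
8 | 1 | t
8 | 1 | t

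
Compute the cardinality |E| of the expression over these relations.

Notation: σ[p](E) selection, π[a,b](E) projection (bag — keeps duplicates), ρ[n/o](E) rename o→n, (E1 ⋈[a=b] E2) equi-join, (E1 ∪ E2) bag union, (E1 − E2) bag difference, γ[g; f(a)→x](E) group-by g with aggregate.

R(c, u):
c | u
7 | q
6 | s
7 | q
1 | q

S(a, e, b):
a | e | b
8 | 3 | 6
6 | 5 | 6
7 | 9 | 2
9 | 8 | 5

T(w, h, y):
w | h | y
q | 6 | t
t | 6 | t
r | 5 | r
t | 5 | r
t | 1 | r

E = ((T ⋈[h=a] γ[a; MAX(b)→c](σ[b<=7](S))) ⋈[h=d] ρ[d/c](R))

Per-node cardinality:
  T → 5
  S → 4
  σ[b<=7](S) → 4
  γ[a; MAX(b)→c](σ[b<=7](S)) → 4
  (T ⋈[h=a] γ[a; MAX(b)→c](σ[b<=7](S))) → 2
  R → 4
  ρ[d/c](R) → 4
  ((T ⋈[h=a] γ[a; MAX(b)→c](σ[b<=7](S))) ⋈[h=d] ρ[d/c](R)) → 2

|E| = 2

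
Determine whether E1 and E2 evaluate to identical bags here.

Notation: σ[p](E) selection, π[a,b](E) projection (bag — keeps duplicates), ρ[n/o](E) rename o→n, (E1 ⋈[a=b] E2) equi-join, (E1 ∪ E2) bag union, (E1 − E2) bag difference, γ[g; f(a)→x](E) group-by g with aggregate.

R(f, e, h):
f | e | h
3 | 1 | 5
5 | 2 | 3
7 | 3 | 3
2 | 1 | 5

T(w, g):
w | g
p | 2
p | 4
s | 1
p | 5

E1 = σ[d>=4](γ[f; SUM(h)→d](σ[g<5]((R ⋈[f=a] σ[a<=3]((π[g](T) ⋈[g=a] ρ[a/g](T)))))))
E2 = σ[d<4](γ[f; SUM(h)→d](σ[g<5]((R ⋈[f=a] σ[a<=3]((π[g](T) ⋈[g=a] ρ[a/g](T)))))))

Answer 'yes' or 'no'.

E1 row counts bottom-up:
  R → 4
  T → 4
  π[g](T) → 4
  T → 4
  ρ[a/g](T) → 4
  (π[g](T) ⋈[g=a] ρ[a/g](T)) → 4
  σ[a<=3]((π[g](T) ⋈[g=a] ρ[a/g](T))) → 2
  (R ⋈[f=a] σ[a<=3]((π[g](T) ⋈[g=a] ρ[a/g](T)))) → 1
  σ[g<5]((R ⋈[f=a] σ[a<=3]((π[g](T) ⋈[g=a] ρ[a/g](T))))) → 1
  γ[f; SUM(h)→d](σ[g<5]((R ⋈[f=a] σ[a<=3]((π[g](T) ⋈[g=a] ρ[a/g](T)))))) → 1
  σ[d>=4](γ[f; SUM(h)→d](σ[g<5]((R ⋈[f=a] σ[a<=3]((π[g](T) ⋈[g=a] ρ[a/g](T))))))) → 1
E2 row counts bottom-up:
  R → 4
  T → 4
  π[g](T) → 4
  T → 4
  ρ[a/g](T) → 4
  (π[g](T) ⋈[g=a] ρ[a/g](T)) → 4
  σ[a<=3]((π[g](T) ⋈[g=a] ρ[a/g](T))) → 2
  (R ⋈[f=a] σ[a<=3]((π[g](T) ⋈[g=a] ρ[a/g](T)))) → 1
  σ[g<5]((R ⋈[f=a] σ[a<=3]((π[g](T) ⋈[g=a] ρ[a/g](T))))) → 1
  γ[f; SUM(h)→d](σ[g<5]((R ⋈[f=a] σ[a<=3]((π[g](T) ⋈[g=a] ρ[a/g](T)))))) → 1
  σ[d<4](γ[f; SUM(h)→d](σ[g<5]((R ⋈[f=a] σ[a<=3]((π[g](T) ⋈[g=a] ρ[a/g](T))))))) → 0

E1 result:
f | d
2 | 5
E2 result:
f | d
(0 rows)
Witness: (2, 5) appears 1× in E1 but 0× in E2.

no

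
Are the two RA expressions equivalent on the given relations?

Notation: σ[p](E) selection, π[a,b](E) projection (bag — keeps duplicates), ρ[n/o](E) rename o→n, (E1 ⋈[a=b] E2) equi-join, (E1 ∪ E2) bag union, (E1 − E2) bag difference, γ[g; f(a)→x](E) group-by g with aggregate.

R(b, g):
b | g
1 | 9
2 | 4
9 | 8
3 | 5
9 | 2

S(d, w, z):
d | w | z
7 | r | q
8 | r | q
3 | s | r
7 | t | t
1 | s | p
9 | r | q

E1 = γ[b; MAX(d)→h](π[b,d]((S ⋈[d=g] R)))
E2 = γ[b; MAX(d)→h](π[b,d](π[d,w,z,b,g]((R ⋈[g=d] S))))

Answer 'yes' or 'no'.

E1 subexpression sizes:
  S → 6
  R → 5
  (S ⋈[d=g] R) → 2
  π[b,d]((S ⋈[d=g] R)) → 2
  γ[b; MAX(d)→h](π[b,d]((S ⋈[d=g] R))) → 2
E2 subexpression sizes:
  R → 5
  S → 6
  (R ⋈[g=d] S) → 2
  π[d,w,z,b,g]((R ⋈[g=d] S)) → 2
  π[b,d](π[d,w,z,b,g]((R ⋈[g=d] S))) → 2
  γ[b; MAX(d)→h](π[b,d](π[d,w,z,b,g]((R ⋈[g=d] S)))) → 2

E1 and E2 produce the same multiset:
b | h
1 | 9
9 | 8

yes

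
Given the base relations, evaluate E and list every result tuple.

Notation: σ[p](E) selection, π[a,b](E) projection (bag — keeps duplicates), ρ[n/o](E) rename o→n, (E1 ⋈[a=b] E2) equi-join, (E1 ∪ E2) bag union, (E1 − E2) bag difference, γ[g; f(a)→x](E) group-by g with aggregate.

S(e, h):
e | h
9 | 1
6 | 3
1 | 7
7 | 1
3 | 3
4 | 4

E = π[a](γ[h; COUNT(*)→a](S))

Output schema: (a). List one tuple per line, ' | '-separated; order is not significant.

Per-node cardinality:
  S → 6
  γ[h; COUNT(*)→a](S) → 4
  π[a](γ[h; COUNT(*)→a](S)) → 4

== RESULT ==
a
1
1
2
2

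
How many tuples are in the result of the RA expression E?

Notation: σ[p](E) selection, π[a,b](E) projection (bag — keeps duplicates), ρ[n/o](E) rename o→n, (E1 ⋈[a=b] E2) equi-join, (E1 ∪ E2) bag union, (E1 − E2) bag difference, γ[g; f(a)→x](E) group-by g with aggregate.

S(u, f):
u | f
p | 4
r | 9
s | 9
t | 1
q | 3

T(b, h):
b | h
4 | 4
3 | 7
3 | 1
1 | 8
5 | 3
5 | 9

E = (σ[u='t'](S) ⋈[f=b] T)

Per-node cardinality:
  S → 5
  σ[u='t'](S) → 1
  T → 6
  (σ[u='t'](S) ⋈[f=b] T) → 1

|E| = 1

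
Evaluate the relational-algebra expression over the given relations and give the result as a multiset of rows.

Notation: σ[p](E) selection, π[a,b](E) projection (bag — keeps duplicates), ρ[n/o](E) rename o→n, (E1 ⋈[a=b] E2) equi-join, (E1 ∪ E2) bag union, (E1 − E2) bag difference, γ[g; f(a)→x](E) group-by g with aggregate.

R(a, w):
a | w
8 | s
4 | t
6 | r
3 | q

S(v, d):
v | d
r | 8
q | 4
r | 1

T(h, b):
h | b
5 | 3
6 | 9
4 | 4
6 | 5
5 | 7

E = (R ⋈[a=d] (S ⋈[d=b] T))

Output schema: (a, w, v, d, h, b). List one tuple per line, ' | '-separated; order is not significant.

Per-node cardinality:
  R → 4
  S → 3
  T → 5
  (S ⋈[d=b] T) → 1
  (R ⋈[a=d] (S ⋈[d=b] T)) → 1

== RESULT ==
a | w | v | d | h | b
4 | t | q | 4 | 4 | 4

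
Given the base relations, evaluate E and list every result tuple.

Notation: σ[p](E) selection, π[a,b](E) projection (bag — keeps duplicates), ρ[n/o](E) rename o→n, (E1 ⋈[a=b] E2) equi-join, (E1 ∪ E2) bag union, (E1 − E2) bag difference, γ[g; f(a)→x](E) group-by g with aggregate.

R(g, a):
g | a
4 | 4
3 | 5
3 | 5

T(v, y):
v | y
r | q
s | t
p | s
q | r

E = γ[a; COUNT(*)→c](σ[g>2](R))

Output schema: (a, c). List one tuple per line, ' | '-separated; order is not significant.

Stepwise |·|:
  R → 3
  σ[g>2](R) → 3
  γ[a; COUNT(*)→c](σ[g>2](R)) → 2

== RESULT ==
a | c
4 | 1
5 | 2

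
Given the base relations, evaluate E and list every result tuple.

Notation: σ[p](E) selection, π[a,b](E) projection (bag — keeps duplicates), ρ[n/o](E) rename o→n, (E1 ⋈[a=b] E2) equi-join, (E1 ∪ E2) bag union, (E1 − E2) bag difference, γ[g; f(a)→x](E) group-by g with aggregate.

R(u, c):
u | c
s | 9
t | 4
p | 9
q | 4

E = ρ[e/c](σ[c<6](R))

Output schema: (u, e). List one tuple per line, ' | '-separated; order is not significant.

Per-node cardinality:
  R → 4
  σ[c<6](R) → 2
  ρ[e/c](σ[c<6](R)) → 2

== RESULT ==
u | e
q | 4
t | 4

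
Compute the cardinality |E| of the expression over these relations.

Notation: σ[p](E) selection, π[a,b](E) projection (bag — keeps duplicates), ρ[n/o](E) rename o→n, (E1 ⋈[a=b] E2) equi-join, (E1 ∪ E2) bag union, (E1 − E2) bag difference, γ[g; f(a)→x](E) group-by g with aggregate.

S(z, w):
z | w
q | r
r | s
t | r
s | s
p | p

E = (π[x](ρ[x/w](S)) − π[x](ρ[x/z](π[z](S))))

Subexpression sizes:
  S → 5
  ρ[x/w](S) → 5
  π[x](ρ[x/w](S)) → 5
  S → 5
  π[z](S) → 5
  ρ[x/z](π[z](S)) → 5
  π[x](ρ[x/z](π[z](S))) → 5
  (π[x](ρ[x/w](S)) − π[x](ρ[x/z](π[z](S)))) → 2

|E| = 2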